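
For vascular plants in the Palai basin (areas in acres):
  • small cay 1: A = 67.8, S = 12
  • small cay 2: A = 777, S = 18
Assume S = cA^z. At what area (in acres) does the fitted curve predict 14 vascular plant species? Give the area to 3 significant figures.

z = ln(18/12) / ln(777/67.8) = 0.4055 / 2.4389 = 0.1663
c = 12 / 67.8^0.1663 = 12 / 2.016 = 5.953
A = (14/5.953)^(1/0.1663) ⇒ ln A = ln(2.352)/0.1663 = 5.1438
A = e^5.1438 ≈ 171.4 acres

171 acres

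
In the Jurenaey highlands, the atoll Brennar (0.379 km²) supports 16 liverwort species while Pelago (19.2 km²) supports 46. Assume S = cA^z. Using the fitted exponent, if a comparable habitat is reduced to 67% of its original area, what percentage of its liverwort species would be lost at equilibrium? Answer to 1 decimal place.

10.2%

z = ln(46/16) / ln(19.2/0.379) = 1.0561 / 3.9251 = 0.2690
S_new/S_old = (A_new/A_old)^z = 0.67^0.2690 = exp(0.2690 × -0.4005) = 0.8979
Fraction lost = 1 − 0.8979 = 0.1021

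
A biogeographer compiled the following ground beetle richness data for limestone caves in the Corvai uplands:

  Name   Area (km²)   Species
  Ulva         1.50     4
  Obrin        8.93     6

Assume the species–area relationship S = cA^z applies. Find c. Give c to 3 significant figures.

z = ln(S₂/S₁) / ln(A₂/A₁) = ln(6/4) / ln(8.93/1.5) = 0.4055 / 1.7840 = 0.2273
c = S₁ / A₁^z = 4 / 1.5^0.2273 = 4 / 1.097 = 3.648

3.65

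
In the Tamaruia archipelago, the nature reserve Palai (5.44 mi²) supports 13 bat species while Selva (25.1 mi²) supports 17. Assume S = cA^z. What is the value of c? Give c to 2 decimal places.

9.66

z = ln(S₂/S₁) / ln(A₂/A₁) = ln(17/13) / ln(25.1/5.44) = 0.2683 / 1.5291 = 0.1754
c = S₁ / A₁^z = 13 / 5.44^0.1754 = 13 / 1.346 = 9.658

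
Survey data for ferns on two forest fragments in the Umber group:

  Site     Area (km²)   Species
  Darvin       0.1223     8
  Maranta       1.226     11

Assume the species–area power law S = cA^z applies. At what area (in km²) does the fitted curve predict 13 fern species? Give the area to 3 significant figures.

z = ln(11/8) / ln(1.226/0.1223) = 0.3185 / 2.3050 = 0.1382
c = 8 / 0.1223^0.1382 = 8 / 0.748 = 10.69
A = (13/10.69)^(1/0.1382) ⇒ ln A = ln(1.216)/0.1382 = 1.4129
A = e^1.4129 ≈ 4.108 km²

4.11 km²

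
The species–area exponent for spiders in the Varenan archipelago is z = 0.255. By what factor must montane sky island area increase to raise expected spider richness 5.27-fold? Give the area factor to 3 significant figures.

(A₂/A₁)^0.255 = 5.27, so A₂/A₁ = 5.27^(1/0.255) = 5.27^3.922
ln(A₂/A₁) = ln 5.27 / 0.255 = 1.6620 / 0.255 = 6.5178
A₂/A₁ = e^6.5178 ≈ 677.1

677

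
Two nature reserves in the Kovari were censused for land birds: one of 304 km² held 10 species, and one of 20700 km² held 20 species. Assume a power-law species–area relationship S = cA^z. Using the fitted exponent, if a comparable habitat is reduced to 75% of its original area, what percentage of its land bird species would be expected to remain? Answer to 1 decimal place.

z = ln(20/10) / ln(20700/304) = 0.6931 / 4.2209 = 0.1642
S_new/S_old = (A_new/A_old)^z = 0.75^0.1642 = exp(0.1642 × -0.2877) = 0.9539

95.4%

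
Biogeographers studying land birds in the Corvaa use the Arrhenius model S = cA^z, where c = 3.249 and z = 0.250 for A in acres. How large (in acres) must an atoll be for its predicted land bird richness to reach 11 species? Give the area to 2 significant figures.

130 acres

11 = 3.249 × A^0.25  ⇒  A^0.25 = 11/3.249 = 3.386
ln A = ln(3.386) / 0.25 = 1.2195 / 0.25 = 4.8782
A = e^4.8782 ≈ 131.4 acres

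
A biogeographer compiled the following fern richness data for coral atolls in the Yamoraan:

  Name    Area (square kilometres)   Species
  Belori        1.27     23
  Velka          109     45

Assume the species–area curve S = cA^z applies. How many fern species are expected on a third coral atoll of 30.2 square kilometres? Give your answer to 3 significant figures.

37.1

z = ln(45/23) / ln(109/1.27) = 0.6712 / 4.4523 = 0.1507
c = 23 / 1.27^0.1507 = 23 / 1.037 = 22.19
S₃ = 22.19 × 30.2^0.1507 = 22.19 × 1.671 ≈ 37.08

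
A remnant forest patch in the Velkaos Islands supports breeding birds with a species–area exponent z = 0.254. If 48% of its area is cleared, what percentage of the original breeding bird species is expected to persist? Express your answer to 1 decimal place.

S_new/S_old = (A_new/A_old)^z = 0.52^0.254
= exp(0.254 × ln 0.52) = exp(0.254 × -0.6539) = exp(-0.1661) ≈ 0.847

84.7%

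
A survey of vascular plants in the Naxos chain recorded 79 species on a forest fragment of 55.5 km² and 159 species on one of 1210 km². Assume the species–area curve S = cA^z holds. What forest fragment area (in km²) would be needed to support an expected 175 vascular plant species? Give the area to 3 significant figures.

1850 km²

z = ln(159/79) / ln(1210/55.5) = 0.6995 / 3.0820 = 0.2269
c = 79 / 55.5^0.2269 = 79 / 2.488 = 31.75
A = (175/31.75)^(1/0.2269) ⇒ ln A = ln(5.512)/0.2269 = 7.5209
A = e^7.5209 ≈ 1846 km²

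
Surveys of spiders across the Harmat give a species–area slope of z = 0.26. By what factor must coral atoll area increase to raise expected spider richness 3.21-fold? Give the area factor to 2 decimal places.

88.74

(A₂/A₁)^0.26 = 3.21, so A₂/A₁ = 3.21^(1/0.26) = 3.21^3.846
ln(A₂/A₁) = ln 3.21 / 0.26 = 1.1663 / 0.26 = 4.4857
A₂/A₁ = e^4.4857 ≈ 88.74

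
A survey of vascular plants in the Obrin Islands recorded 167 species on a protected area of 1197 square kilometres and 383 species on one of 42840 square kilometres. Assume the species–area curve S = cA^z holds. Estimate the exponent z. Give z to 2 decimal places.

0.23

Taking logs: ln S = ln c + z ln A, so z = (ln S₂ − ln S₁)/(ln A₂ − ln A₁).
z = ln(383/167) / ln(42840/1197) = ln(2.293) / ln(35.79) = 0.8300 / 3.5777 = 0.2320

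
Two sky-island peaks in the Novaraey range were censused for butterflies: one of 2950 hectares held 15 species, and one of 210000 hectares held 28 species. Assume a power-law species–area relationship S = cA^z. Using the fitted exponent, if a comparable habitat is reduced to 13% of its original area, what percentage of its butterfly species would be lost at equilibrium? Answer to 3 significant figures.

25.8%

z = ln(28/15) / ln(210000/2950) = 0.6242 / 4.2653 = 0.1463
S_new/S_old = (A_new/A_old)^z = 0.13^0.1463 = exp(0.1463 × -2.0402) = 0.7419
Fraction lost = 1 − 0.7419 = 0.2581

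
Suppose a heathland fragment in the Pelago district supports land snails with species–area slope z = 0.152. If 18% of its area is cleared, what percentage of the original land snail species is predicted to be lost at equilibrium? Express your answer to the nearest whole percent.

S_new/S_old = (A_new/A_old)^z = 0.82^0.152
= exp(0.152 × ln 0.82) = exp(0.152 × -0.1985) = exp(-0.0302) ≈ 0.9703
Fraction lost = 1 − 0.9703 = 0.02971

3%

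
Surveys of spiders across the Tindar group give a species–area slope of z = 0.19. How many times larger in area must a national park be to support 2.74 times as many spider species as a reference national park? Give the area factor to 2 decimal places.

(A₂/A₁)^0.19 = 2.74, so A₂/A₁ = 2.74^(1/0.19) = 2.74^5.263
ln(A₂/A₁) = ln 2.74 / 0.19 = 1.0080 / 0.19 = 5.3050
A₂/A₁ = e^5.3050 ≈ 201.3

201.35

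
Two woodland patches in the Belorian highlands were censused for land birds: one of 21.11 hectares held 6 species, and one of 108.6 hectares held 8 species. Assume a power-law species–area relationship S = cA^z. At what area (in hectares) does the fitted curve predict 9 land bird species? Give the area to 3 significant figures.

z = ln(8/6) / ln(108.6/21.11) = 0.2877 / 1.6379 = 0.1756
c = 6 / 21.11^0.1756 = 6 / 1.709 = 3.512
A = (9/3.512)^(1/0.1756) ⇒ ln A = ln(2.563)/0.1756 = 5.3583
A = e^5.3583 ≈ 212.4 hectares

212 hectares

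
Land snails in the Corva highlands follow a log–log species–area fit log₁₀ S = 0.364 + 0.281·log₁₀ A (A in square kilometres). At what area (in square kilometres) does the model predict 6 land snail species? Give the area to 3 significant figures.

29.8 square kilometres

6 = 2.312 × A^0.281  ⇒  A^0.281 = 6/2.312 = 2.595
ln A = ln(2.595) / 0.281 = 0.9536 / 0.281 = 3.3937
A = e^3.3937 ≈ 29.77 square kilometres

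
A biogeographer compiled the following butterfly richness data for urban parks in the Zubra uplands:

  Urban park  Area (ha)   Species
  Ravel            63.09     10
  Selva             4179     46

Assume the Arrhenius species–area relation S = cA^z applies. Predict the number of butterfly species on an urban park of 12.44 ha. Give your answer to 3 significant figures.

z = ln(46/10) / ln(4179/63.09) = 1.5261 / 4.1933 = 0.3639
c = 10 / 63.09^0.3639 = 10 / 4.519 = 2.213
S₃ = 2.213 × 12.44^0.3639 = 2.213 × 2.503 ≈ 5.538

5.54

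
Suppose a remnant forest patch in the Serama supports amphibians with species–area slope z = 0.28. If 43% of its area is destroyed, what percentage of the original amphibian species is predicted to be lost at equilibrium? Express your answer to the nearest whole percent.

S_new/S_old = (A_new/A_old)^z = 0.57^0.28
= exp(0.28 × ln 0.57) = exp(0.28 × -0.5621) = exp(-0.1574) ≈ 0.8544
Fraction lost = 1 − 0.8544 = 0.1456

15%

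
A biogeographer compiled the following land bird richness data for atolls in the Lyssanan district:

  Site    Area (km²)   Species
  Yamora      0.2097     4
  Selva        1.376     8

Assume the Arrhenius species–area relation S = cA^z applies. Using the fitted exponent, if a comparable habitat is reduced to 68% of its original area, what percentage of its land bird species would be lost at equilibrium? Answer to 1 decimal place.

z = ln(8/4) / ln(1.376/0.2097) = 0.6931 / 1.8813 = 0.3684
S_new/S_old = (A_new/A_old)^z = 0.68^0.3684 = exp(0.3684 × -0.3857) = 0.8675
Fraction lost = 1 − 0.8675 = 0.1325

13.2%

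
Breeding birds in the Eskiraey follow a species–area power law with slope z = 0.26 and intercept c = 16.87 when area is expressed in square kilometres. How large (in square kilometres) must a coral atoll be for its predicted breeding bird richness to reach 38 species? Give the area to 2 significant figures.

38 = 16.87 × A^0.26  ⇒  A^0.26 = 38/16.87 = 2.253
ln A = ln(2.253) / 0.26 = 0.8120 / 0.26 = 3.1233
A = e^3.1233 ≈ 22.72 square kilometres

23 square kilometres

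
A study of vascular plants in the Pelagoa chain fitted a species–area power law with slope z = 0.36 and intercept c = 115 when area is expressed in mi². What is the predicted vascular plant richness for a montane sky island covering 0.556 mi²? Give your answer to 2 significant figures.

93

S = 115 × 0.556^0.36 = 115 × 0.8095 ≈ 93.09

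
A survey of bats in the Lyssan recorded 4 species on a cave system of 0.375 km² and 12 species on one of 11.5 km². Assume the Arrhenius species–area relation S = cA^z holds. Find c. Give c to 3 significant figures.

z = ln(S₂/S₁) / ln(A₂/A₁) = ln(12/4) / ln(11.5/0.375) = 1.0986 / 3.4232 = 0.3209
c = S₁ / A₁^z = 4 / 0.375^0.3209 = 4 / 0.7299 = 5.48

5.48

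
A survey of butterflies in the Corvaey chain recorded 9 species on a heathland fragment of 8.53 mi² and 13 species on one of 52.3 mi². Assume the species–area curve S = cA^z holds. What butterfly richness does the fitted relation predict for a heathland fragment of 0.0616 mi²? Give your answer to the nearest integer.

z = ln(13/9) / ln(52.3/8.53) = 0.3677 / 1.8134 = 0.2028
c = 9 / 8.53^0.2028 = 9 / 1.544 = 5.827
S₃ = 5.827 × 0.0616^0.2028 = 5.827 × 0.5683 ≈ 3.311

3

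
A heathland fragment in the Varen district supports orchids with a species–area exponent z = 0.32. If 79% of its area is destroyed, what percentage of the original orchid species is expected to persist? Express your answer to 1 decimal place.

S_new/S_old = (A_new/A_old)^z = 0.21^0.32
= exp(0.32 × ln 0.21) = exp(0.32 × -1.5606) = exp(-0.4994) ≈ 0.6069

60.7%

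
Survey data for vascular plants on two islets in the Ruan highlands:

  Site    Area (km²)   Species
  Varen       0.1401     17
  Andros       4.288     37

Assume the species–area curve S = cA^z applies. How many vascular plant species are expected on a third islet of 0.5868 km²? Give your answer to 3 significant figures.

z = ln(37/17) / ln(4.288/0.1401) = 0.7777 / 3.4212 = 0.2273
c = 17 / 0.1401^0.2273 = 17 / 0.6397 = 26.58
S₃ = 26.58 × 0.5868^0.2273 = 26.58 × 0.8859 ≈ 23.54

23.5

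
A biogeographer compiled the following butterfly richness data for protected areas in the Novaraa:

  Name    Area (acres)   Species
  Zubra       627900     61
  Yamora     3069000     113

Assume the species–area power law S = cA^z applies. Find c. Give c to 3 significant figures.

0.341

z = ln(S₂/S₁) / ln(A₂/A₁) = ln(113/61) / ln(3069000/627900) = 0.6165 / 1.5867 = 0.3885
c = S₁ / A₁^z = 61 / 627900^0.3885 = 61 / 179 = 0.3409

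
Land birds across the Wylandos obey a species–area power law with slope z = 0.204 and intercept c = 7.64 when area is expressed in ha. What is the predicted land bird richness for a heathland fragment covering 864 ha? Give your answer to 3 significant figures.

30.3

S = 7.64 × 864^0.204
ln S = ln 7.64 + 0.204 × ln 864 = 2.0334 + 0.204 × 6.7616 = 3.4128
S = e^3.4128 ≈ 30.35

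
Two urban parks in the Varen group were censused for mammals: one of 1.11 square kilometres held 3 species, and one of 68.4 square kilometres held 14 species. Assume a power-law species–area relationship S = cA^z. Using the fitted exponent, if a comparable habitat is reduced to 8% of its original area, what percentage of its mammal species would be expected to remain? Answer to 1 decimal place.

z = ln(14/3) / ln(68.4/1.11) = 1.5404 / 4.1210 = 0.3738
S_new/S_old = (A_new/A_old)^z = 0.08^0.3738 = exp(0.3738 × -2.5257) = 0.389

38.9%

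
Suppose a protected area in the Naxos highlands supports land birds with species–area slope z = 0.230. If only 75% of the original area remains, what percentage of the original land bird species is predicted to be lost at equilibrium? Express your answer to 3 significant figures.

S_new/S_old = (A_new/A_old)^z = 0.75^0.23
= exp(0.23 × ln 0.75) = exp(0.23 × -0.2877) = exp(-0.0662) ≈ 0.936
Fraction lost = 1 − 0.936 = 0.06403

6.40%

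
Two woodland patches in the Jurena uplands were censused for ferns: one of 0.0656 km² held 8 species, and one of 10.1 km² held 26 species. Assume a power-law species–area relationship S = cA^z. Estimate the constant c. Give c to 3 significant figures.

15.1

z = ln(S₂/S₁) / ln(A₂/A₁) = ln(26/8) / ln(10.1/0.0656) = 1.1787 / 5.0367 = 0.2340
c = S₁ / A₁^z = 8 / 0.0656^0.2340 = 8 / 0.5286 = 15.13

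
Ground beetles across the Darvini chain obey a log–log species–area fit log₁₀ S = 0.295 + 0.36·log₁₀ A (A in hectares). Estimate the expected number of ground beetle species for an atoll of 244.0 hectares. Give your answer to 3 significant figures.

S = 1.972 × 244^0.36
ln S = ln 1.972 + 0.36 × ln 244 = 0.6793 + 0.36 × 5.4972 = 2.6582
S = e^2.6582 ≈ 14.27

14.3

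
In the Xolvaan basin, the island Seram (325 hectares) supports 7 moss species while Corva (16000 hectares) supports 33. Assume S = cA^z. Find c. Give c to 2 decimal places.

z = ln(S₂/S₁) / ln(A₂/A₁) = ln(33/7) / ln(16000/325) = 1.5506 / 3.8965 = 0.3979
c = S₁ / A₁^z = 7 / 325^0.3979 = 7 / 9.991 = 0.7007

0.70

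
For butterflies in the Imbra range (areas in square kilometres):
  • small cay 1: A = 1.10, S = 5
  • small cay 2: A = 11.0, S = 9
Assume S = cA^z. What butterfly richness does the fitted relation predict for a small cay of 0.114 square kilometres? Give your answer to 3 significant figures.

2.80

z = ln(9/5) / ln(11/1.1) = 0.5878 / 2.3026 = 0.2553
c = 5 / 1.1^0.2553 = 5 / 1.025 = 4.88
S₃ = 4.88 × 0.114^0.2553 = 4.88 × 0.5745 ≈ 2.803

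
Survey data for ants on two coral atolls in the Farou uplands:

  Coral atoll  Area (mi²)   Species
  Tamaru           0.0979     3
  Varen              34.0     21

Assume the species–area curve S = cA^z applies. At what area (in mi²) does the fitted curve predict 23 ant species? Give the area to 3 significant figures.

z = ln(21/3) / ln(34/0.0979) = 1.9459 / 5.8502 = 0.3326
c = 3 / 0.0979^0.3326 = 3 / 0.4616 = 6.498
A = (23/6.498)^(1/0.3326) ⇒ ln A = ln(3.539)/0.3326 = 3.7999
A = e^3.7999 ≈ 44.69 mi²

44.7 mi²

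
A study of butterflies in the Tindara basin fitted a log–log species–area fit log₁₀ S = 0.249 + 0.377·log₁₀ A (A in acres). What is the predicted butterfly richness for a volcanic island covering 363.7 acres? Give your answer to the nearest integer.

S = 1.774 × 363.7^0.377
ln S = ln 1.774 + 0.377 × ln 363.7 = 0.5733 + 0.377 × 5.8963 = 2.7963
S = e^2.7963 ≈ 16.38

16 species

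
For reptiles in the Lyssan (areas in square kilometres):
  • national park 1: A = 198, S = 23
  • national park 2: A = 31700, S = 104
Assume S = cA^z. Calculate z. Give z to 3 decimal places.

Taking logs: ln S = ln c + z ln A, so z = (ln S₂ − ln S₁)/(ln A₂ − ln A₁).
z = ln(104/23) / ln(31700/198) = ln(4.522) / ln(160.1) = 1.5089 / 5.0758 = 0.2973

0.297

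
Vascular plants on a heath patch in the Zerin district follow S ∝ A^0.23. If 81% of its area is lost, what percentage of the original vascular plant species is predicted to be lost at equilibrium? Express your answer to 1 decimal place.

31.7%

S_new/S_old = (A_new/A_old)^z = 0.19^0.23
= exp(0.23 × ln 0.19) = exp(0.23 × -1.6607) = exp(-0.3820) ≈ 0.6825
Fraction lost = 1 − 0.6825 = 0.3175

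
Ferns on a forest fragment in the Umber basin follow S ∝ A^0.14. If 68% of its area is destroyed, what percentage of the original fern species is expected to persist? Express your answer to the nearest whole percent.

S_new/S_old = (A_new/A_old)^z = 0.32^0.14
= exp(0.14 × ln 0.32) = exp(0.14 × -1.1394) = exp(-0.1595) ≈ 0.8526

85%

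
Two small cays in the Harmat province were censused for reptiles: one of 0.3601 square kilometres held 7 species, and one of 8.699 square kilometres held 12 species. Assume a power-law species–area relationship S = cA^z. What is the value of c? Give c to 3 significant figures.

z = ln(S₂/S₁) / ln(A₂/A₁) = ln(12/7) / ln(8.699/0.3601) = 0.5390 / 3.1846 = 0.1693
c = S₁ / A₁^z = 7 / 0.3601^0.1693 = 7 / 0.8412 = 8.321

8.32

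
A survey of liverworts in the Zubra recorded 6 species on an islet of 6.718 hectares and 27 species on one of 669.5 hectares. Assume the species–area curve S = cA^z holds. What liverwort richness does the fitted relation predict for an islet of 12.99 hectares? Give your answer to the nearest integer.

z = ln(27/6) / ln(669.5/6.718) = 1.5041 / 4.6017 = 0.3268
c = 6 / 6.718^0.3268 = 6 / 1.864 = 3.219
S₃ = 3.219 × 12.99^0.3268 = 3.219 × 2.312 ≈ 7.443

7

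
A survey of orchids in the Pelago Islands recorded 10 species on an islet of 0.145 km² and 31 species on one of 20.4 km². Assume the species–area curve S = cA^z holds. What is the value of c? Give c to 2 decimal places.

z = ln(S₂/S₁) / ln(A₂/A₁) = ln(31/10) / ln(20.4/0.145) = 1.1314 / 4.9466 = 0.2287
c = S₁ / A₁^z = 10 / 0.145^0.2287 = 10 / 0.643 = 15.55

15.55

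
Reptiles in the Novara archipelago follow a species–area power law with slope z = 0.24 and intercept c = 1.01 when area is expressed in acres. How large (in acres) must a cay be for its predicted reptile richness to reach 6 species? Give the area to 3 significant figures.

6 = 1.01 × A^0.24  ⇒  A^0.24 = 6/1.01 = 5.941
ln A = ln(5.941) / 0.24 = 1.7818 / 0.24 = 7.4242
A = e^7.4242 ≈ 1676 acres

1680 acres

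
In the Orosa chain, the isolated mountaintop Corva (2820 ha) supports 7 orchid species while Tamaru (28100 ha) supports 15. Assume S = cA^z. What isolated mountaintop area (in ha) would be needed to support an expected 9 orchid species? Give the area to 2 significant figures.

6000 ha

z = ln(15/7) / ln(28100/2820) = 0.7621 / 2.2990 = 0.3315
c = 7 / 2820^0.3315 = 7 / 13.92 = 0.5027
A = (9/0.5027)^(1/0.3315) ⇒ ln A = ln(17.9)/0.3315 = 8.7026
A = e^8.7026 ≈ 6019 ha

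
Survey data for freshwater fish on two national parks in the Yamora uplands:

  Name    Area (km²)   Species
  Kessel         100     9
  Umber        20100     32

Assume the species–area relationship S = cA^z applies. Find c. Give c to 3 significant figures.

z = ln(S₂/S₁) / ln(A₂/A₁) = ln(32/9) / ln(20100/100) = 1.2685 / 5.3033 = 0.2392
c = S₁ / A₁^z = 9 / 100^0.2392 = 9 / 3.009 = 2.991

2.99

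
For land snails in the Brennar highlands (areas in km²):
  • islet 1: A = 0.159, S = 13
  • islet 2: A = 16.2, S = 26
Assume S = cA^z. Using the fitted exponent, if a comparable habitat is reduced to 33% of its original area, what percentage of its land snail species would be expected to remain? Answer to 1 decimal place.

84.7%

z = ln(26/13) / ln(16.2/0.159) = 0.6931 / 4.6239 = 0.1499
S_new/S_old = (A_new/A_old)^z = 0.33^0.1499 = exp(0.1499 × -1.1087) = 0.8469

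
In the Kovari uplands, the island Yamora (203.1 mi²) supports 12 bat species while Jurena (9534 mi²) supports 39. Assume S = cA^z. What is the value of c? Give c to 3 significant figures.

2.36

z = ln(S₂/S₁) / ln(A₂/A₁) = ln(39/12) / ln(9534/203.1) = 1.1787 / 3.8489 = 0.3062
c = S₁ / A₁^z = 12 / 203.1^0.3062 = 12 / 5.09 = 2.358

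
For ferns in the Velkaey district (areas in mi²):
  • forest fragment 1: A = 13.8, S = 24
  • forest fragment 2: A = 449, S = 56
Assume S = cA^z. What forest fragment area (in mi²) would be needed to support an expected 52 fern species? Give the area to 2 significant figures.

z = ln(56/24) / ln(449/13.8) = 0.8473 / 3.4824 = 0.2433
c = 24 / 13.8^0.2433 = 24 / 1.894 = 12.67
A = (52/12.67)^(1/0.2433) ⇒ ln A = ln(4.103)/0.2433 = 5.8024
A = e^5.8024 ≈ 331.1 mi²

330 mi²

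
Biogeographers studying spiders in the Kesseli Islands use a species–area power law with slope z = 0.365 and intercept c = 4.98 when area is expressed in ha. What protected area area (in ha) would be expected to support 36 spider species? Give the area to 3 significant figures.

36 = 4.98 × A^0.365  ⇒  A^0.365 = 36/4.98 = 7.229
ln A = ln(7.229) / 0.365 = 1.9781 / 0.365 = 5.4194
A = e^5.4194 ≈ 225.7 ha

226 ha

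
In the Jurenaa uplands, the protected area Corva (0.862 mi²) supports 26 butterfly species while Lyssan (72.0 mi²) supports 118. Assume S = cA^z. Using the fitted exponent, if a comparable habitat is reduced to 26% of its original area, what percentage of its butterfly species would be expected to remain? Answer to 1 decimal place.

63.1%

z = ln(118/26) / ln(72/0.862) = 1.5126 / 4.4252 = 0.3418
S_new/S_old = (A_new/A_old)^z = 0.26^0.3418 = exp(0.3418 × -1.3471) = 0.631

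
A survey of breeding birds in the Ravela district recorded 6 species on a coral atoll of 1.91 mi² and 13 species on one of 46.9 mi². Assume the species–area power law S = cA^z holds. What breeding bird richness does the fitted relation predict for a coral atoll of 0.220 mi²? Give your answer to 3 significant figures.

z = ln(13/6) / ln(46.9/1.91) = 0.7732 / 3.2009 = 0.2416
c = 6 / 1.91^0.2416 = 6 / 1.169 = 5.132
S₃ = 5.132 × 0.22^0.2416 = 5.132 × 0.6937 ≈ 3.56

3.56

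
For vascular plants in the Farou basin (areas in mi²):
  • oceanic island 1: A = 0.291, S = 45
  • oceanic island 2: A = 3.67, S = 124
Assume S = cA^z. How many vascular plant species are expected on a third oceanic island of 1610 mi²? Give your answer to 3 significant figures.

1410

z = ln(124/45) / ln(3.67/0.291) = 1.0136 / 2.5346 = 0.3999
c = 45 / 0.291^0.3999 = 45 / 0.6104 = 73.72
S₃ = 73.72 × 1610^0.3999 = 73.72 × 19.16 ≈ 1413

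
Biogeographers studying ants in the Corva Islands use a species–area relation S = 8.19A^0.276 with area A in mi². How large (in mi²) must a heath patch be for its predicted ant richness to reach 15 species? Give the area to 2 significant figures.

15 = 8.19 × A^0.276  ⇒  A^0.276 = 15/8.19 = 1.832
ln A = ln(1.832) / 0.276 = 0.6051 / 0.276 = 2.1925
A = e^2.1925 ≈ 8.958 mi²

9.0 mi²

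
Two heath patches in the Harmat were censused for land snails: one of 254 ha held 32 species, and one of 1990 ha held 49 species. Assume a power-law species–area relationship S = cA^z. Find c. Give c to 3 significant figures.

10.2

z = ln(S₂/S₁) / ln(A₂/A₁) = ln(49/32) / ln(1990/254) = 0.4261 / 2.0586 = 0.2070
c = S₁ / A₁^z = 32 / 254^0.2070 = 32 / 3.146 = 10.17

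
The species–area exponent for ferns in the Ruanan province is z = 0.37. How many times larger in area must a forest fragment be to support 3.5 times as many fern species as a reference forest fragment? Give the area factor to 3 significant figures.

(A₂/A₁)^0.37 = 3.5, so A₂/A₁ = 3.5^(1/0.37) = 3.5^2.703
ln(A₂/A₁) = ln 3.5 / 0.37 = 1.2528 / 0.37 = 3.3858
A₂/A₁ = e^3.3858 ≈ 29.54

29.5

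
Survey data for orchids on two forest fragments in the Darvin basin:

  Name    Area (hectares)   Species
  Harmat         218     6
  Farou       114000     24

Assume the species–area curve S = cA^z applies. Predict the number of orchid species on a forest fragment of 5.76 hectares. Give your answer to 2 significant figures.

2.7

z = ln(24/6) / ln(114000/218) = 1.3863 / 6.2595 = 0.2215
c = 6 / 218^0.2215 = 6 / 3.295 = 1.821
S₃ = 1.821 × 5.76^0.2215 = 1.821 × 1.474 ≈ 2.683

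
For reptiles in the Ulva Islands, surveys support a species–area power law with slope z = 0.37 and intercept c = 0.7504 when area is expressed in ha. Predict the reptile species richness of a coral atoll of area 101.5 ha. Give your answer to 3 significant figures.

S = 0.7504 × 101.5^0.37 = 0.7504 × 5.526 ≈ 4.147

4.15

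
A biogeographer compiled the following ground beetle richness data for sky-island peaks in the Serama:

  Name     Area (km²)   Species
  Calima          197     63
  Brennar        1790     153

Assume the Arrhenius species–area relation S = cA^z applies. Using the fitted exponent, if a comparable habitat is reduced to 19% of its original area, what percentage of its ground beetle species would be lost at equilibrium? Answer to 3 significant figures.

z = ln(153/63) / ln(1790/197) = 0.8873 / 2.2068 = 0.4021
S_new/S_old = (A_new/A_old)^z = 0.19^0.4021 = exp(0.4021 × -1.6607) = 0.5129
Fraction lost = 1 − 0.5129 = 0.4871

48.7%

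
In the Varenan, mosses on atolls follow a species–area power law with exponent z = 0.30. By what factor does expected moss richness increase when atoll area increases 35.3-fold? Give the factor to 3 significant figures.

2.91

S₂/S₁ = (A₂/A₁)^z = 35.3^0.3
ln(S₂/S₁) = 0.3 × ln 35.3 = 0.3 × 3.5639 = 1.0692
S₂/S₁ = e^1.0692 ≈ 2.913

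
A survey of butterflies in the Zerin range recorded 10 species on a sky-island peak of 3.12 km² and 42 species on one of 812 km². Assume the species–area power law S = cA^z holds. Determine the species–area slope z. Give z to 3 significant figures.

Taking logs: ln S = ln c + z ln A, so z = (ln S₂ − ln S₁)/(ln A₂ − ln A₁).
z = ln(42/10) / ln(812/3.12) = ln(4.2) / ln(260.3) = 1.4351 / 5.5617 = 0.2580

0.258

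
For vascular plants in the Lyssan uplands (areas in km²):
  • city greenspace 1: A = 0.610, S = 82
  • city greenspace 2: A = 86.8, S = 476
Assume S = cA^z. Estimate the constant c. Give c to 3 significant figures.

z = ln(S₂/S₁) / ln(A₂/A₁) = ln(476/82) / ln(86.8/0.61) = 1.7587 / 4.9579 = 0.3547
c = S₁ / A₁^z = 82 / 0.61^0.3547 = 82 / 0.8392 = 97.72

97.7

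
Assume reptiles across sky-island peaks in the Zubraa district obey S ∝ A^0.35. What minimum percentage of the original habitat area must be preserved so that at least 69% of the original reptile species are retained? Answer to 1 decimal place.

Need (A_new/A_old)^0.35 = 0.69, so A_new/A_old = 0.69^(1/0.35) = 0.69^2.857
ln(A_new/A_old) = ln 0.69 / 0.35 = -0.3711 / 0.35 = -1.0602
A_new/A_old = e^-1.0602 ≈ 0.3464

34.6%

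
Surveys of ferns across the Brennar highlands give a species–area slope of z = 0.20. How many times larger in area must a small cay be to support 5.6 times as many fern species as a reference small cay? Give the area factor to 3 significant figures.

(A₂/A₁)^0.2 = 5.6, so A₂/A₁ = 5.6^(1/0.2) = 5.6^5
ln(A₂/A₁) = ln 5.6 / 0.2 = 1.7228 / 0.2 = 8.6138
A₂/A₁ = e^8.6138 ≈ 5507

5510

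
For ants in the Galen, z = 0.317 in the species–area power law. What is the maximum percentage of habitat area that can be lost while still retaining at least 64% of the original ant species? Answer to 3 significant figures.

Need (A_new/A_old)^0.317 = 0.64, so A_new/A_old = 0.64^(1/0.317) = 0.64^3.155
ln(A_new/A_old) = ln 0.64 / 0.317 = -0.4463 / 0.317 = -1.4078
A_new/A_old = e^-1.4078 ≈ 0.2447
Fraction that can be lost = 1 − 0.2447 = 0.7553

75.5%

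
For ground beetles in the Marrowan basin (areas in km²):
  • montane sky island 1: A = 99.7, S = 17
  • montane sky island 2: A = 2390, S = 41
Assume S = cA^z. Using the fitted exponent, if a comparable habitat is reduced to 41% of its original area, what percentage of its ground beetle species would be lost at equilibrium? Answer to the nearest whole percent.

z = ln(41/17) / ln(2390/99.7) = 0.8804 / 3.1769 = 0.2771
S_new/S_old = (A_new/A_old)^z = 0.41^0.2771 = exp(0.2771 × -0.8916) = 0.7811
Fraction lost = 1 − 0.7811 = 0.2189

22%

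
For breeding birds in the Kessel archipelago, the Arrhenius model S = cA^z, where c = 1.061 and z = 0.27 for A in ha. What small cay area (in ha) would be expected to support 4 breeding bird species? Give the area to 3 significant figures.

4 = 1.061 × A^0.27  ⇒  A^0.27 = 4/1.061 = 3.77
ln A = ln(3.77) / 0.27 = 1.3271 / 0.27 = 4.9151
A = e^4.9151 ≈ 136.3 ha

136 ha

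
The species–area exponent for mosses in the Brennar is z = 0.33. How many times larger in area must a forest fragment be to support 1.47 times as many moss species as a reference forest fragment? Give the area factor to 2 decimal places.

3.21

(A₂/A₁)^0.33 = 1.47, so A₂/A₁ = 1.47^(1/0.33) = 1.47^3.03
ln(A₂/A₁) = ln 1.47 / 0.33 = 0.3853 / 0.33 = 1.1675
A₂/A₁ = e^1.1675 ≈ 3.214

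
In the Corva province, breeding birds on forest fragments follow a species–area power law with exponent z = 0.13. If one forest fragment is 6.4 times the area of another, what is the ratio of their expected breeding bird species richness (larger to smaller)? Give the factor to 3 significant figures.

S₂/S₁ = (A₂/A₁)^z = 6.4^0.13
ln(S₂/S₁) = 0.13 × ln 6.4 = 0.13 × 1.8563 = 0.2413
S₂/S₁ = e^0.2413 ≈ 1.273

1.27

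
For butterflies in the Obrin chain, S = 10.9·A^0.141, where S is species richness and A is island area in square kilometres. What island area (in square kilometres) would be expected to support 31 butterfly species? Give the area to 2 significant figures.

1700 square kilometres

31 = 10.9 × A^0.141  ⇒  A^0.141 = 31/10.9 = 2.844
ln A = ln(2.844) / 0.141 = 1.0452 / 0.141 = 7.4129
A = e^7.4129 ≈ 1657 square kilometres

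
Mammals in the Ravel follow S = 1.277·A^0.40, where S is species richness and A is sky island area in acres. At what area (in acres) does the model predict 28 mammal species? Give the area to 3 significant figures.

28 = 1.277 × A^0.4  ⇒  A^0.4 = 28/1.277 = 21.93
ln A = ln(21.93) / 0.4 = 3.0877 / 0.4 = 7.7192
A = e^7.7192 ≈ 2251 acres

2250 acres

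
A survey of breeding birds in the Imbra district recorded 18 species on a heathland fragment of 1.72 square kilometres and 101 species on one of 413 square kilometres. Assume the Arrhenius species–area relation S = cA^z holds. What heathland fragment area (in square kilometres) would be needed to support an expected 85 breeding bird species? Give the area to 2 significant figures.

240 square kilometres

z = ln(101/18) / ln(413/1.72) = 1.7247 / 5.4811 = 0.3147
c = 18 / 1.72^0.3147 = 18 / 1.186 = 15.18
A = (85/15.18)^(1/0.3147) ⇒ ln A = ln(5.601)/0.3147 = 5.4754
A = e^5.4754 ≈ 238.7 square kilometres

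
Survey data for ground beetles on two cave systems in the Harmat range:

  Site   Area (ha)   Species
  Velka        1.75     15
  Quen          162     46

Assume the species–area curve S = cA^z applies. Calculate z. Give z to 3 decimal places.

Taking logs: ln S = ln c + z ln A, so z = (ln S₂ − ln S₁)/(ln A₂ − ln A₁).
z = ln(46/15) / ln(162/1.75) = ln(3.067) / ln(92.57) = 1.1206 / 4.5280 = 0.2475

0.247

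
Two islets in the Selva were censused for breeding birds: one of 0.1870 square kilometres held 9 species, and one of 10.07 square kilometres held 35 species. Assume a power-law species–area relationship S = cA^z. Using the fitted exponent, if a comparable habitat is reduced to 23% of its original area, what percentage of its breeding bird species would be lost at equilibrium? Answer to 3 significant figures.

z = ln(35/9) / ln(10.07/0.187) = 1.3581 / 3.9862 = 0.3407
S_new/S_old = (A_new/A_old)^z = 0.23^0.3407 = exp(0.3407 × -1.4697) = 0.6061
Fraction lost = 1 − 0.6061 = 0.3939

39.4%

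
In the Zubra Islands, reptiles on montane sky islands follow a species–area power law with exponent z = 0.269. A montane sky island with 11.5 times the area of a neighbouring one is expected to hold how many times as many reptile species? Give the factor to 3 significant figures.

1.93

S₂/S₁ = (A₂/A₁)^z = 11.5^0.269
ln(S₂/S₁) = 0.269 × ln 11.5 = 0.269 × 2.4423 = 0.6570
S₂/S₁ = e^0.6570 ≈ 1.929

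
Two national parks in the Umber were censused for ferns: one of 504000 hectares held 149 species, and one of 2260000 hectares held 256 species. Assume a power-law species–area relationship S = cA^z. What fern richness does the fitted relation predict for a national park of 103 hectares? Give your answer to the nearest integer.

z = ln(256/149) / ln(2260000/504000) = 0.5412 / 1.5005 = 0.3607
c = 149 / 504000^0.3607 = 149 / 114 = 1.307
S₃ = 1.307 × 103^0.3607 = 1.307 × 5.321 ≈ 6.956

7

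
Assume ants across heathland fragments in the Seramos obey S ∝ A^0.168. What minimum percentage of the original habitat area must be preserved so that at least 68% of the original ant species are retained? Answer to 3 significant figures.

Need (A_new/A_old)^0.168 = 0.68, so A_new/A_old = 0.68^(1/0.168) = 0.68^5.952
ln(A_new/A_old) = ln 0.68 / 0.168 = -0.3857 / 0.168 = -2.2956
A_new/A_old = e^-2.2956 ≈ 0.1007

10.1%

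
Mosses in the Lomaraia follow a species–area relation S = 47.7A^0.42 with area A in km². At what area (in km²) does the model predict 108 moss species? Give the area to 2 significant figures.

108 = 47.7 × A^0.42  ⇒  A^0.42 = 108/47.7 = 2.264
ln A = ln(2.264) / 0.42 = 0.8172 / 0.42 = 1.9457
A = e^1.9457 ≈ 6.999 km²

7.0 km²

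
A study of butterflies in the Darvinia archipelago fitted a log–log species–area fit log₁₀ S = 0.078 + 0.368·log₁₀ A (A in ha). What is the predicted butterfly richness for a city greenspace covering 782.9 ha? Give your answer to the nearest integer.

S = 1.197 × 782.9^0.368
ln S = ln 1.197 + 0.368 × ln 782.9 = 0.1796 + 0.368 × 6.6630 = 2.6316
S = e^2.6316 ≈ 13.9

14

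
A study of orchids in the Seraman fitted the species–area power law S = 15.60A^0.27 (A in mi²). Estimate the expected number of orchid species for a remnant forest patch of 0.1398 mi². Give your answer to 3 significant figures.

S = 15.6 × 0.1398^0.27
ln S = ln 15.6 + 0.27 × ln 0.1398 = 2.7473 + 0.27 × -1.9675 = 2.2160
S = e^2.2160 ≈ 9.171

9.17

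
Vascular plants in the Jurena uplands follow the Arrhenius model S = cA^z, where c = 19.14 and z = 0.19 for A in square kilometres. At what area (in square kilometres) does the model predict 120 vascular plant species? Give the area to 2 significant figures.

16000 square kilometres

120 = 19.14 × A^0.19  ⇒  A^0.19 = 120/19.14 = 6.27
ln A = ln(6.27) / 0.19 = 1.8357 / 0.19 = 9.6616
A = e^9.6616 ≈ 15703 square kilometres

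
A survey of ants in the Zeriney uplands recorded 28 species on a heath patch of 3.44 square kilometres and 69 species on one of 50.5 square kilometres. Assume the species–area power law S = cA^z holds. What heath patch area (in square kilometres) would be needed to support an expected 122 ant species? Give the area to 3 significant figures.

276 square kilometres

z = ln(69/28) / ln(50.5/3.44) = 0.9019 / 2.6865 = 0.3357
c = 28 / 3.44^0.3357 = 28 / 1.514 = 18.49
A = (122/18.49)^(1/0.3357) ⇒ ln A = ln(6.597)/0.3357 = 5.6196
A = e^5.6196 ≈ 275.8 square kilometres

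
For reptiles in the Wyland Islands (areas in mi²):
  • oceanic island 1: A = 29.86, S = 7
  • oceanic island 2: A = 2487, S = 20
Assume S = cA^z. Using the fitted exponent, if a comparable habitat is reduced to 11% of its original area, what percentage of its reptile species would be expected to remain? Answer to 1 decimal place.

59.2%

z = ln(20/7) / ln(2487/29.86) = 1.0498 / 4.4223 = 0.2374
S_new/S_old = (A_new/A_old)^z = 0.11^0.2374 = exp(0.2374 × -2.2073) = 0.5922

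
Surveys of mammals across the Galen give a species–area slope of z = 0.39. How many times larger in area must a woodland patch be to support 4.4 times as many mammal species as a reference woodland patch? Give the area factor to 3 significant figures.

(A₂/A₁)^0.39 = 4.4, so A₂/A₁ = 4.4^(1/0.39) = 4.4^2.564
ln(A₂/A₁) = ln 4.4 / 0.39 = 1.4816 / 0.39 = 3.7990
A₂/A₁ = e^3.7990 ≈ 44.66

44.7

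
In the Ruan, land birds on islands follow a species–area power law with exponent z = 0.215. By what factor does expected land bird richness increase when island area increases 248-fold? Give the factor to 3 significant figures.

3.27

S₂/S₁ = (A₂/A₁)^z = 248^0.215
ln(S₂/S₁) = 0.215 × ln 248 = 0.215 × 5.5134 = 1.1854
S₂/S₁ = e^1.1854 ≈ 3.272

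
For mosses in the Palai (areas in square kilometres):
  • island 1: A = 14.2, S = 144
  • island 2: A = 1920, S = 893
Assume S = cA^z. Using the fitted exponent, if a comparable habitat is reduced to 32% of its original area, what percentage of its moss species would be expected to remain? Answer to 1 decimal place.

z = ln(893/144) / ln(1920/14.2) = 1.8248 / 4.9068 = 0.3719
S_new/S_old = (A_new/A_old)^z = 0.32^0.3719 = exp(0.3719 × -1.1394) = 0.6546

65.5%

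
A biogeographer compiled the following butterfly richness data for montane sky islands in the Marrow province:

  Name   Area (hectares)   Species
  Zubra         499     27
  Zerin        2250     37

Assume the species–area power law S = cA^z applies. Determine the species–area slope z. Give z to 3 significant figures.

0.209

Taking logs: ln S = ln c + z ln A, so z = (ln S₂ − ln S₁)/(ln A₂ − ln A₁).
z = ln(37/27) / ln(2250/499) = ln(1.37) / ln(4.509) = 0.3151 / 1.5061 = 0.2092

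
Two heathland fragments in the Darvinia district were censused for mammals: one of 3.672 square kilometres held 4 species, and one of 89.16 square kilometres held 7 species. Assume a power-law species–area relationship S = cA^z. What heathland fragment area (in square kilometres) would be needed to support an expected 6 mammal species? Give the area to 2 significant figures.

z = ln(7/4) / ln(89.16/3.672) = 0.5596 / 3.1897 = 0.1754
c = 4 / 3.672^0.1754 = 4 / 1.256 = 3.184
A = (6/3.184)^(1/0.1754) ⇒ ln A = ln(1.885)/0.1754 = 3.6118
A = e^3.6118 ≈ 37.03 square kilometres

37 square kilometres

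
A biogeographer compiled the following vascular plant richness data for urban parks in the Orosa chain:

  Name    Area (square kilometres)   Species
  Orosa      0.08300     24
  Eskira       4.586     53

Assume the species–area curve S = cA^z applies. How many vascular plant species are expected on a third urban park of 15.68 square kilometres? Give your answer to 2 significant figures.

68

z = ln(53/24) / ln(4.586/0.083) = 0.7922 / 4.0119 = 0.1975
c = 24 / 0.083^0.1975 = 24 / 0.6117 = 39.23
S₃ = 39.23 × 15.68^0.1975 = 39.23 × 1.722 ≈ 67.56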